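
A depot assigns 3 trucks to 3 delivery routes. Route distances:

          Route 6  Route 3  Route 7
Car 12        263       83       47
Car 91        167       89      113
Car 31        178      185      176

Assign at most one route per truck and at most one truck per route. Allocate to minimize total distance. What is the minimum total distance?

Min total: 314 km

This is the linear assignment problem.
Optimal: Car 12→Route 7 (47 km), Car 91→Route 3 (89 km), Car 31→Route 6 (178 km) — total 47+89+178 = 314 km.
Column-greedy (each route in turn goes to its cheapest remaining truck) gives 426 km, worse by 112.
Next-best assignment: Car 12→Route 3, Car 91→Route 7, Car 31→Route 6 = 374 km.
Checked against all permutations: 314 km is optimal.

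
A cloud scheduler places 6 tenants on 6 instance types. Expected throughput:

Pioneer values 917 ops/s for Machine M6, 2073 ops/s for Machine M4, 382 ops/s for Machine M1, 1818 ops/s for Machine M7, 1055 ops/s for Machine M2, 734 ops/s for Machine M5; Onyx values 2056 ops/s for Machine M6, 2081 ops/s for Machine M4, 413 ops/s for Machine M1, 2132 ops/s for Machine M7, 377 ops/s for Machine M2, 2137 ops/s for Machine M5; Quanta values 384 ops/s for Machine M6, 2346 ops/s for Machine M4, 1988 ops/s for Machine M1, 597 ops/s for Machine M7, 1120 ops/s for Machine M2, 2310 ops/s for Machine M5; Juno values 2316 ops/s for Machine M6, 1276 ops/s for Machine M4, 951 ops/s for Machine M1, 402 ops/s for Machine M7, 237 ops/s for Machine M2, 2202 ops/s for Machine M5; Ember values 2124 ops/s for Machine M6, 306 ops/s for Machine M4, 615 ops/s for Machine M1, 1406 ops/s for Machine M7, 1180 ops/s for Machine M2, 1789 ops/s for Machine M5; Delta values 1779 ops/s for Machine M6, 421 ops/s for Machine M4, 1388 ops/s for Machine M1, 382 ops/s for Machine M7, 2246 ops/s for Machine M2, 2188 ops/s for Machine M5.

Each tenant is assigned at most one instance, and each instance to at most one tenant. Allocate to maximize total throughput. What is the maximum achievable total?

This is the linear assignment problem.
Optimal: Pioneer→Machine M4 (2073 ops/s), Onyx→Machine M7 (2132 ops/s), Quanta→Machine M1 (1988 ops/s), Juno→Machine M5 (2202 ops/s), Ember→Machine M6 (2124 ops/s), Delta→Machine M2 (2246 ops/s) — total 2073+2132+1988+2202+2124+2246 = 12765 ops/s.
Row-greedy (each tenant in turn takes its best remaining instance) gives 12166 ops/s, worse by 599.
Next-best assignment: Pioneer→Machine M4, Onyx→Machine M7, Quanta→Machine M1, Juno→Machine M6, Ember→Machine M5, Delta→Machine M2 = 12544 ops/s.

Max total: 12765 ops/s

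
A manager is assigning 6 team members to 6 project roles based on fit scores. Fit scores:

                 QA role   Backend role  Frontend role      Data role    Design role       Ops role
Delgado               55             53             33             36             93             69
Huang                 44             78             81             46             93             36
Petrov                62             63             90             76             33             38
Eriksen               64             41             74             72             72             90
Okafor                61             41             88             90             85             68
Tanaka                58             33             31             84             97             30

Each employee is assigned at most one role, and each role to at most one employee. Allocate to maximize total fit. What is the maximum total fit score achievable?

Max total: 500 pts

Optimal: Delgado→QA role (55 pts), Huang→Backend role (78 pts), Petrov→Frontend role (90 pts), Eriksen→Ops role (90 pts), Okafor→Data role (90 pts), Tanaka→Design role (97 pts) — total 55+78+90+90+90+97 = 500 pts.
Column-greedy (each role in turn goes to its best remaining employee) gives 488 pts, worse by 12.
Swapping Petrov↔Okafor (Petrov→Data role 76 pts, Okafor→Frontend role 88 pts) loses 16.
Every other assignment is strictly worse.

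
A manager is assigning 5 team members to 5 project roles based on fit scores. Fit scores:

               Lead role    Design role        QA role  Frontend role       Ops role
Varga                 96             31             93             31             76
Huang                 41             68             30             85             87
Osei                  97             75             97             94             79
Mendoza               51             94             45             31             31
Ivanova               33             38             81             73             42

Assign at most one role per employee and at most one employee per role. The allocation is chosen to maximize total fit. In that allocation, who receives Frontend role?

Osei receives Frontend role.

Treat this as an assignment problem: match each employee to one role.
Optimal: Varga→Lead role (96 pts), Huang→Ops role (87 pts), Osei→Frontend role (94 pts), Mendoza→Design role (94 pts), Ivanova→QA role (81 pts) — total 96+87+94+94+81 = 452 pts.
Column-greedy (each role in turn goes to its best remaining employee) gives 411 pts, worse by 41.
Osei's own top role is Lead role (97 pts), but forcing Osei→Lead role and reassigning the rest optimally gives only 444 pts — worse by 8.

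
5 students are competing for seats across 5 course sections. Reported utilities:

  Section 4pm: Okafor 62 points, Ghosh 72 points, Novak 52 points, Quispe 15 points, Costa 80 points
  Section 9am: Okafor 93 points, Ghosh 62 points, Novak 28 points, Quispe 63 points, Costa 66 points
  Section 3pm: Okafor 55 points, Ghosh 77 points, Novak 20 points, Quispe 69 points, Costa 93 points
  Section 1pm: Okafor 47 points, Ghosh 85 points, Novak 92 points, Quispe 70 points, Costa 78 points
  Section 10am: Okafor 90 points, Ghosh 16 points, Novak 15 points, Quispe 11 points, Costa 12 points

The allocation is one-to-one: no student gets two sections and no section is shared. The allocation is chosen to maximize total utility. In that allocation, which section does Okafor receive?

Okafor receives Section 10am.

Optimal: Okafor→Section 10am (90 points), Ghosh→Section 4pm (72 points), Novak→Section 1pm (92 points), Quispe→Section 9am (63 points), Costa→Section 3pm (93 points) — total 90+72+92+63+93 = 410 points.
Row-greedy (each student in turn takes its best remaining section) gives 311 points, worse by 99.
Next-best assignment: Okafor→Section 10am, Ghosh→Section 3pm, Novak→Section 1pm, Quispe→Section 9am, Costa→Section 4pm = 402 points.
Okafor's own top section is Section 9am (93 points), but forcing Okafor→Section 9am and reassigning the rest optimally gives only 361 points — worse by 49.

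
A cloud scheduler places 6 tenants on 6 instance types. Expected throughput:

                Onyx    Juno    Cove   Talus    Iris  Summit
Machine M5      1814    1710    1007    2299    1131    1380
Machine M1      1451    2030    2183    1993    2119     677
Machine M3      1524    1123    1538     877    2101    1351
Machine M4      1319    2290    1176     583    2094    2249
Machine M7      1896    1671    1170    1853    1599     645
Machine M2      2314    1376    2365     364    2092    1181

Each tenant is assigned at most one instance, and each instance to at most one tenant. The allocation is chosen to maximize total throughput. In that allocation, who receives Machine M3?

Iris receives Machine M3.

Optimal: Onyx→Machine M7 (1896 ops/s), Juno→Machine M1 (2030 ops/s), Cove→Machine M2 (2365 ops/s), Talus→Machine M5 (2299 ops/s), Iris→Machine M3 (2101 ops/s), Summit→Machine M4 (2249 ops/s) — total 1896+2030+2365+2299+2101+2249 = 12940 ops/s.
Column-greedy (each instance in turn goes to its best remaining tenant) gives 11950 ops/s, worse by 990.
Next-best assignment: Onyx→Machine M2, Juno→Machine M7, Cove→Machine M1, Talus→Machine M5, Iris→Machine M3, Summit→Machine M4 = 12817 ops/s.
Swapping Juno↔Cove (Juno→Machine M2 1376 ops/s, Cove→Machine M1 2183 ops/s) loses 836.
No other one-to-one assignment exceeds 12940 ops/s.
Iris's own top instance is Machine M1 (2119 ops/s), but forcing Iris→Machine M1 and reassigning the rest optimally gives only 12320 ops/s — worse by 620.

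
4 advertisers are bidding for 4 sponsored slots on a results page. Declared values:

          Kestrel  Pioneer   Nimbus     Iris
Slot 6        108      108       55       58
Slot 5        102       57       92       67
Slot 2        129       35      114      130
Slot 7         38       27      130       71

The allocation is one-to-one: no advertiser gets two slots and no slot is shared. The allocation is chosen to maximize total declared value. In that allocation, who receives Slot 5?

Kestrel receives Slot 5.

Optimal: Kestrel→Slot 5 ($102), Pioneer→Slot 6 ($108), Nimbus→Slot 7 ($130), Iris→Slot 2 ($130) — total 102+108+130+130 = $470.
Max-entry greedy (repeatedly take the single best remaining cell) gives $425, worse by 45.
Kestrel's own top slot is Slot 2 ($129), but forcing Kestrel→Slot 2 and reassigning the rest optimally gives only $434 — worse by 36.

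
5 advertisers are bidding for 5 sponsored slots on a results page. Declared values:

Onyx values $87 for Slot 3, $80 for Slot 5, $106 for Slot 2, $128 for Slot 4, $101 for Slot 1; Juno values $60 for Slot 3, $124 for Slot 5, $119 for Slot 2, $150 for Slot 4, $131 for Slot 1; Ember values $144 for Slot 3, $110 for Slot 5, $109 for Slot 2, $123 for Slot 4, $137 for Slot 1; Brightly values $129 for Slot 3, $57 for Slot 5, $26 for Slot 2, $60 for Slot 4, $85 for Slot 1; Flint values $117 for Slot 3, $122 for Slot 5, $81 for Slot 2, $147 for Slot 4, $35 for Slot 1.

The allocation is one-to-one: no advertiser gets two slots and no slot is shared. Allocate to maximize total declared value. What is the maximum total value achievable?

Optimal: Onyx→Slot 2 ($106), Juno→Slot 4 ($150), Ember→Slot 1 ($137), Brightly→Slot 3 ($129), Flint→Slot 5 ($122) — total 106+150+137+129+122 = $644.
Max-entry greedy (repeatedly take the single best remaining cell) gives $607, worse by 37.
No other one-to-one assignment exceeds $644.

Max total: $644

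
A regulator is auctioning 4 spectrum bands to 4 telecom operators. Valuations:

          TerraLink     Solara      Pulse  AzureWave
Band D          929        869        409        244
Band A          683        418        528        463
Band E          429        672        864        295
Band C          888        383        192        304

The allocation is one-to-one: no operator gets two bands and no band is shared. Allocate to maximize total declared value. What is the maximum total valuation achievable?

Max total: $3084M

Optimal: TerraLink→Band C ($888M), Solara→Band D ($869M), Pulse→Band E ($864M), AzureWave→Band A ($463M) — total 888+869+864+463 = $3084M.
Column-greedy (each band in turn goes to its best remaining operator) gives $2433M, worse by 651.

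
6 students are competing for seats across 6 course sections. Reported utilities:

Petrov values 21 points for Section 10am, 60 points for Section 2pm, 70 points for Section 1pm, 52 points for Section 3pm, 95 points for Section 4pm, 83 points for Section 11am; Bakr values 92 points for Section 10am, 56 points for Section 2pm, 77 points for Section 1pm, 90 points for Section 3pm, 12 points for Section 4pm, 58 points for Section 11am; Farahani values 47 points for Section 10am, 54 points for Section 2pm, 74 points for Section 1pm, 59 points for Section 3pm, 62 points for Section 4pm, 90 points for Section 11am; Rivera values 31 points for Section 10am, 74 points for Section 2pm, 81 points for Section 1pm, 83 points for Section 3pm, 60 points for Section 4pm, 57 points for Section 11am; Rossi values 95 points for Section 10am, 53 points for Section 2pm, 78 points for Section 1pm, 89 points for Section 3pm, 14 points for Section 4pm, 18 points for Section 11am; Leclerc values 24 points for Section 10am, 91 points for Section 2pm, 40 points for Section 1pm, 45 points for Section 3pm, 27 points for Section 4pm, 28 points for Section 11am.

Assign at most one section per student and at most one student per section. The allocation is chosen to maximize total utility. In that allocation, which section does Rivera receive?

Rivera receives Section 1pm.

Optimal: Petrov→Section 4pm (95 points), Bakr→Section 3pm (90 points), Farahani→Section 11am (90 points), Rivera→Section 1pm (81 points), Rossi→Section 10am (95 points), Leclerc→Section 2pm (91 points) — total 95+90+90+81+95+91 = 542 points.
Row-greedy (each student in turn takes its best remaining section) gives 529 points, worse by 13.
Swapping Rivera↔Rossi (Rivera→Section 10am 31 points, Rossi→Section 1pm 78 points) loses 67.
Every other assignment is strictly worse.
Rivera's own top section is Section 3pm (83 points), but forcing Rivera→Section 3pm and reassigning the rest optimally gives only 531 points — worse by 11.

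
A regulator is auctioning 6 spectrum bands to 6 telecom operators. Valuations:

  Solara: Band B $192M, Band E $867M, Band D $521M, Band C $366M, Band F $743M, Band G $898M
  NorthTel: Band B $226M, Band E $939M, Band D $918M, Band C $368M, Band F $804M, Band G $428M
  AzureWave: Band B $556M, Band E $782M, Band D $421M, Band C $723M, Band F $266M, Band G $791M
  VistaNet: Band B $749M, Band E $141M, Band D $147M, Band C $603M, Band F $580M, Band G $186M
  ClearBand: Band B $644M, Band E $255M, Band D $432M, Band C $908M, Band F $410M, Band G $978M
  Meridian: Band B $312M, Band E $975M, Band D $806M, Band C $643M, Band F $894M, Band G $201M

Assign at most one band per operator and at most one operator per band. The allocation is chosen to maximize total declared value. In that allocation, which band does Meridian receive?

Optimal: Solara→Band G ($898M), NorthTel→Band D ($918M), AzureWave→Band E ($782M), VistaNet→Band B ($749M), ClearBand→Band C ($908M), Meridian→Band F ($894M) — total 898+918+782+749+908+894 = $5149M.
Max-entry greedy (repeatedly take the single best remaining cell) gives $5086M, worse by 63.
Next-best assignment: Solara→Band E, NorthTel→Band D, AzureWave→Band C, VistaNet→Band B, ClearBand→Band G, Meridian→Band F = $5129M.
Meridian's own top band is Band E ($975M), but forcing Meridian→Band E and reassigning the rest optimally gives only $5086M — worse by 63.

Meridian receives Band F.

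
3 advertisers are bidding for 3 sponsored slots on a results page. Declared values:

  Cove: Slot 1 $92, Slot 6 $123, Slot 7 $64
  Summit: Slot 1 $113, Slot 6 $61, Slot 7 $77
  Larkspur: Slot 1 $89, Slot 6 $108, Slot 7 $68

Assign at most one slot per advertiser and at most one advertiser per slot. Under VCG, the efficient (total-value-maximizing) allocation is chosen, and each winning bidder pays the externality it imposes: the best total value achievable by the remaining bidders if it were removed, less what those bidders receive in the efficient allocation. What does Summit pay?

Efficient allocation: Cove→Slot 6 ($123), Summit→Slot 1 ($113), Larkspur→Slot 7 ($68); total welfare W = $304.
Summit receives Slot 1 at value $113, so the others get W − 113 = $191.
Without Summit: best allocation of the remaining 2 bidders over all 3 slots is Cove→Slot 6 ($123), Larkspur→Slot 1 ($89), total $212.
VCG payment = (others' best without Summit) − (others' welfare with Summit) = 212 − 191 = $21.

Summit pays $21.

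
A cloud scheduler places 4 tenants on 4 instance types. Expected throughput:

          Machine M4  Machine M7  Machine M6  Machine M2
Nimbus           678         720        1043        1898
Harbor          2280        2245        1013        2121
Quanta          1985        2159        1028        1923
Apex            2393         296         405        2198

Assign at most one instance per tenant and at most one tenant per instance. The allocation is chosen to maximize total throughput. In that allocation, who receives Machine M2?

Harbor receives Machine M2.

Optimal: Nimbus→Machine M6 (1043 ops/s), Harbor→Machine M2 (2121 ops/s), Quanta→Machine M7 (2159 ops/s), Apex→Machine M4 (2393 ops/s) — total 1043+2121+2159+2393 = 7716 ops/s.
Row-greedy (each tenant in turn takes its best remaining instance) gives 6742 ops/s, worse by 974.
Swapping Apex↔Quanta (Apex→Machine M7 296 ops/s, Quanta→Machine M4 1985 ops/s) loses 2271.
Harbor's own top instance is Machine M4 (2280 ops/s), but forcing Harbor→Machine M4 and reassigning the rest optimally gives only 7680 ops/s — worse by 36.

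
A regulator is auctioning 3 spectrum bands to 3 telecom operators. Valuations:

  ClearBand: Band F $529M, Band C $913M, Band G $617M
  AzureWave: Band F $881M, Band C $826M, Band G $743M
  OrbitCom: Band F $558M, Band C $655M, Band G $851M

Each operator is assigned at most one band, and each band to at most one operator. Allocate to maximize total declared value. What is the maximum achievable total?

Max total: $2645M

This is the linear assignment problem.
Optimal: ClearBand→Band C ($913M), AzureWave→Band F ($881M), OrbitCom→Band G ($851M) — total 913+881+851 = $2645M.
Next-best assignment: ClearBand→Band C, AzureWave→Band G, OrbitCom→Band F = $2214M.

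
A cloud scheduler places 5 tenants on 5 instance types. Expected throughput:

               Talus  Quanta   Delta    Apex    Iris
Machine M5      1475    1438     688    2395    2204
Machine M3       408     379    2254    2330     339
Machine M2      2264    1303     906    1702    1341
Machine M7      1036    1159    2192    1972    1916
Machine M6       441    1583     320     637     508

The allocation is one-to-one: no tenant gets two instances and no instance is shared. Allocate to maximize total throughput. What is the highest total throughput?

Maximum total: 10573 ops/s

Optimal: Talus→Machine M2 (2264 ops/s), Quanta→Machine M6 (1583 ops/s), Delta→Machine M7 (2192 ops/s), Apex→Machine M3 (2330 ops/s), Iris→Machine M5 (2204 ops/s) — total 2264+1583+2192+2330+2204 = 10573 ops/s.
Row-greedy (each tenant in turn takes its best remaining instance) gives 10412 ops/s, worse by 161.
Next-best assignment: Talus→Machine M2, Quanta→Machine M6, Delta→Machine M3, Apex→Machine M5, Iris→Machine M7 = 10412 ops/s.
Checked against all permutations: 10573 ops/s is optimal.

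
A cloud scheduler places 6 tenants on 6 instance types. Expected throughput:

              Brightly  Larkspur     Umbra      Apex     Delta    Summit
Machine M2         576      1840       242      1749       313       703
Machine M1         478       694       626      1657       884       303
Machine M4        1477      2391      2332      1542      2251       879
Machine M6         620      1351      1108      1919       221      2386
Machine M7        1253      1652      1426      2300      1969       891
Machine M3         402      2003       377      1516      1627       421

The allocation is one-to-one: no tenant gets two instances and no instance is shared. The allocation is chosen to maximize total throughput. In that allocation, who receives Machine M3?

Delta receives Machine M3.

Optimal: Brightly→Machine M7 (1253 ops/s), Larkspur→Machine M2 (1840 ops/s), Umbra→Machine M4 (2332 ops/s), Apex→Machine M1 (1657 ops/s), Delta→Machine M3 (1627 ops/s), Summit→Machine M6 (2386 ops/s) — total 1253+1840+2332+1657+1627+2386 = 11095 ops/s.
Delta's own top instance is Machine M4 (2251 ops/s), but forcing Delta→Machine M4 and reassigning the rest optimally gives only 10299 ops/s — worse by 796.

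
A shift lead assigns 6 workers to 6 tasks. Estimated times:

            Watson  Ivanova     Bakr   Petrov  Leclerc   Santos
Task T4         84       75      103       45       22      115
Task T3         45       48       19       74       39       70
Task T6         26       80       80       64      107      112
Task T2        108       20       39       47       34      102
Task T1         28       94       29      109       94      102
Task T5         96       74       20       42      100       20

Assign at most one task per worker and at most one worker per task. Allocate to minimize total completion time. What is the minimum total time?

Optimal: Watson→Task T1 (28 min), Ivanova→Task T2 (20 min), Bakr→Task T3 (19 min), Petrov→Task T6 (64 min), Leclerc→Task T4 (22 min), Santos→Task T5 (20 min) — total 28+20+19+64+22+20 = 173 min.
Column-greedy (each task in turn goes to its cheapest remaining worker) gives 231 min, worse by 58.
Next-best assignment: Watson→Task T6, Ivanova→Task T2, Bakr→Task T1, Petrov→Task T4, Leclerc→Task T3, Santos→Task T5 = 179 min.
Swapping Leclerc↔Watson (Leclerc→Task T1 94 min, Watson→Task T4 84 min) adds 128.

Minimum total: 173 min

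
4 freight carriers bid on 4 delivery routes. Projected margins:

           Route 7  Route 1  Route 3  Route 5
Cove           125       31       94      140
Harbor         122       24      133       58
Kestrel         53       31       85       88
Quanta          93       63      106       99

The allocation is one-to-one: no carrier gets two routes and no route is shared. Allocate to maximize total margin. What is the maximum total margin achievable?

Optimal: Cove→Route 5 ($140k), Harbor→Route 7 ($122k), Kestrel→Route 3 ($85k), Quanta→Route 1 ($63k) — total 140+122+85+63 = $410k.

Maximum total: $410k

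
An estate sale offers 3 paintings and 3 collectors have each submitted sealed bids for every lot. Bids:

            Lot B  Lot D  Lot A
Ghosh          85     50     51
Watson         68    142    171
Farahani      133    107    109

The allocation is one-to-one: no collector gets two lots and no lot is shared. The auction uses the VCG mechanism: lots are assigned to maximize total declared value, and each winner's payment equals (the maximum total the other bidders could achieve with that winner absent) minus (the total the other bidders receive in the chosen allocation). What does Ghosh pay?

Efficient allocation: Ghosh→Lot B ($85), Watson→Lot A ($171), Farahani→Lot D ($107); total welfare W = $363.
Ghosh receives Lot B at value $85, so the others get W − 85 = $278.
Without Ghosh: best allocation of the remaining 2 bidders over all 3 lots is Watson→Lot A ($171), Farahani→Lot B ($133), total $304.
VCG payment = (others' best without Ghosh) − (others' welfare with Ghosh) = 304 − 278 = $26.

Ghosh pays $26.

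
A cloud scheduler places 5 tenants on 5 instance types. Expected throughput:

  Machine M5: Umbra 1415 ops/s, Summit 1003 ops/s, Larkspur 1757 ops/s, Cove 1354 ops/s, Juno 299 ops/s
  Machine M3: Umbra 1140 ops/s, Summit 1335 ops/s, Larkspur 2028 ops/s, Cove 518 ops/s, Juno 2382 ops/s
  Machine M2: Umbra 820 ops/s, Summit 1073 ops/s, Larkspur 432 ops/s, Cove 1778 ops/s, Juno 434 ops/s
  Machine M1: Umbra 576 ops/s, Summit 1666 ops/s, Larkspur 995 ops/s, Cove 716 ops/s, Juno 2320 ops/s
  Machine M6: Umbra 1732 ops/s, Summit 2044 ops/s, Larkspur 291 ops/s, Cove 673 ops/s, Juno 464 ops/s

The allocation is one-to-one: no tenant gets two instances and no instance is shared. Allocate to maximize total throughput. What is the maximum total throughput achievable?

This is a one-to-one assignment (maximum-weight bipartite matching).
Optimal: Umbra→Machine M5 (1415 ops/s), Summit→Machine M6 (2044 ops/s), Larkspur→Machine M3 (2028 ops/s), Cove→Machine M2 (1778 ops/s), Juno→Machine M1 (2320 ops/s) — total 1415+2044+2028+1778+2320 = 9585 ops/s.
Swapping Juno↔Umbra (Juno→Machine M5 299 ops/s, Umbra→Machine M1 576 ops/s) loses 2860.
No other one-to-one assignment exceeds 9585 ops/s.

Maximum total: 9585 ops/s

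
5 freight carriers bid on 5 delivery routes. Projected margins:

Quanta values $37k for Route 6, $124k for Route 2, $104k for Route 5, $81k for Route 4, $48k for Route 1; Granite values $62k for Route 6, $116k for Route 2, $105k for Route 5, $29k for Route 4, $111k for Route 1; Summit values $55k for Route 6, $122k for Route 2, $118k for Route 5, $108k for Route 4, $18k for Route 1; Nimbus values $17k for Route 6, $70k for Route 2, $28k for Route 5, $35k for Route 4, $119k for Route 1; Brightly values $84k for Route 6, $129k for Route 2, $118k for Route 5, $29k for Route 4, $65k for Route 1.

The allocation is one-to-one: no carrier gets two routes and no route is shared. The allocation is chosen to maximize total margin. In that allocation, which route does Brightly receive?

Optimal: Quanta→Route 2 ($124k), Granite→Route 5 ($105k), Summit→Route 4 ($108k), Nimbus→Route 1 ($119k), Brightly→Route 6 ($84k) — total 124+105+108+119+84 = $540k.
Column-greedy (each route in turn goes to its best remaining carrier) gives $472k, worse by 68.
Next-best assignment: Quanta→Route 2, Granite→Route 6, Summit→Route 4, Nimbus→Route 1, Brightly→Route 5 = $531k.
Swapping Quanta↔Brightly (Quanta→Route 6 $37k, Brightly→Route 2 $129k) loses 42.
Every other assignment is strictly worse.
Brightly's own top route is Route 2 ($129k), but forcing Brightly→Route 2 and reassigning the rest optimally gives only $522k — worse by 18.

Brightly receives Route 6.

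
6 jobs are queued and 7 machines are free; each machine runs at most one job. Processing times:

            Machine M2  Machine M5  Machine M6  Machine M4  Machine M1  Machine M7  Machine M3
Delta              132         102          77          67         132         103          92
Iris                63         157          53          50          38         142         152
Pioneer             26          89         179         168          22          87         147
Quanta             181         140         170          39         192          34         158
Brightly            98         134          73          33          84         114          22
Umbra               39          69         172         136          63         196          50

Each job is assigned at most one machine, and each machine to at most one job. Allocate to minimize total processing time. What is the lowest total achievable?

Min total: 237 min

This is the linear assignment problem.
Optimal: Delta→Machine M4 (67 min), Iris→Machine M6 (53 min), Pioneer→Machine M1 (22 min), Quanta→Machine M7 (34 min), Brightly→Machine M3 (22 min), Umbra→Machine M2 (39 min) — total 67+53+22+34+22+39 = 237 min.
Checked against all permutations: 237 min is optimal.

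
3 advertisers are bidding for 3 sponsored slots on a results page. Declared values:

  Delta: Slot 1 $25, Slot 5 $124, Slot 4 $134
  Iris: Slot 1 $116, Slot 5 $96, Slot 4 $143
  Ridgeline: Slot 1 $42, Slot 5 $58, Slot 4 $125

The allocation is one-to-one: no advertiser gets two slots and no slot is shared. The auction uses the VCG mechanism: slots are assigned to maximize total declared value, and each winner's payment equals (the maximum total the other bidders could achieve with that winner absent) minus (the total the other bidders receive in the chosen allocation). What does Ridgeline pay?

Ridgeline pays $27.

Efficient allocation: Delta→Slot 5 ($124), Iris→Slot 1 ($116), Ridgeline→Slot 4 ($125); total welfare W = $365.
Ridgeline receives Slot 4 at value $125, so the others get W − 125 = $240.
Without Ridgeline: best allocation of the remaining 2 bidders over all 3 slots is Delta→Slot 5 ($124), Iris→Slot 4 ($143), total $267.
VCG payment = (others' best without Ridgeline) − (others' welfare with Ridgeline) = 267 − 240 = $27.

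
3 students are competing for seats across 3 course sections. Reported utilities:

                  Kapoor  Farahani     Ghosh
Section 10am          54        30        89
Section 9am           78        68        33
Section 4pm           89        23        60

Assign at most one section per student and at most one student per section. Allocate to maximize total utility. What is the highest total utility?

This is the linear assignment problem.
Optimal: Kapoor→Section 4pm (89 points), Farahani→Section 9am (68 points), Ghosh→Section 10am (89 points) — total 89+68+89 = 246 points.
Column-greedy (each section in turn goes to its best remaining student) gives 190 points, worse by 56.
Next-best assignment: Kapoor→Section 9am, Farahani→Section 4pm, Ghosh→Section 10am = 190 points.
Every other assignment is strictly worse.

Max total: 246 points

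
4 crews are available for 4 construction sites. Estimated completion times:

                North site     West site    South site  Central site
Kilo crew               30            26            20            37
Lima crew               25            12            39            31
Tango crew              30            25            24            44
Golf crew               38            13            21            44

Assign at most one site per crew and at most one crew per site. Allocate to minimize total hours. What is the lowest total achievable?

Minimum total: 94 hours

Treat this as an assignment problem: match each crew to one site.
Optimal: Kilo crew→South site (20 hours), Lima crew→Central site (31 hours), Tango crew→North site (30 hours), Golf crew→West site (13 hours) — total 20+31+30+13 = 94 hours.
Column-greedy (each site in turn goes to its cheapest remaining crew) gives 102 hours, worse by 8.
Next-best assignment: Kilo crew→North site, Lima crew→Central site, Tango crew→South site, Golf crew→West site = 98 hours.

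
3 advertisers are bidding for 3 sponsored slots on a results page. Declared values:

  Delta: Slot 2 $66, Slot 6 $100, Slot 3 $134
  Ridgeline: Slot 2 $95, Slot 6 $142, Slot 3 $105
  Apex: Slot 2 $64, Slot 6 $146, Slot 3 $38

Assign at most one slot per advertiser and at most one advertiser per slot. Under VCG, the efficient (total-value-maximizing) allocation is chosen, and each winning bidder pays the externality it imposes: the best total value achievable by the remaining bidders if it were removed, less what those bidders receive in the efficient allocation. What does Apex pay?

Apex pays $47.

Efficient allocation: Delta→Slot 3 ($134), Ridgeline→Slot 2 ($95), Apex→Slot 6 ($146); total welfare W = $375.
Apex receives Slot 6 at value $146, so the others get W − 146 = $229.
Without Apex: best allocation of the remaining 2 bidders over all 3 slots is Delta→Slot 3 ($134), Ridgeline→Slot 6 ($142), total $276.
VCG payment = (others' best without Apex) − (others' welfare with Apex) = 276 − 229 = $47.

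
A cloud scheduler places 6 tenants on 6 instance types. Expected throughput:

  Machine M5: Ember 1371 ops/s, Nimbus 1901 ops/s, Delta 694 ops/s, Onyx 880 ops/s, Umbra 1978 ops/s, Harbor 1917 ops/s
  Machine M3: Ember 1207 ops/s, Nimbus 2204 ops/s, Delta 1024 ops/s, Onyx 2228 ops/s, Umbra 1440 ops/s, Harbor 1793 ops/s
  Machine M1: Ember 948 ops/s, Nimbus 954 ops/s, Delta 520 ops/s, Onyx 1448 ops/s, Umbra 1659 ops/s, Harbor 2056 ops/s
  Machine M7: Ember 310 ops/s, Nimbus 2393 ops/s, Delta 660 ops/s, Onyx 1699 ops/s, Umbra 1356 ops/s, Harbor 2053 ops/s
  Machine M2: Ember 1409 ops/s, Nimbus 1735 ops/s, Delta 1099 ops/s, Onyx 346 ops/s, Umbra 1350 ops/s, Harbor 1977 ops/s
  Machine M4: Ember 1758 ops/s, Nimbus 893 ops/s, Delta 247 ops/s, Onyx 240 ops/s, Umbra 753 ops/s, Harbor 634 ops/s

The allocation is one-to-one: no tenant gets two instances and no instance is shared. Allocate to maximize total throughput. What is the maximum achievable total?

Maximum total: 11512 ops/s

Optimal: Ember→Machine M4 (1758 ops/s), Nimbus→Machine M7 (2393 ops/s), Delta→Machine M2 (1099 ops/s), Onyx→Machine M3 (2228 ops/s), Umbra→Machine M5 (1978 ops/s), Harbor→Machine M1 (2056 ops/s) — total 1758+2393+1099+2228+1978+2056 = 11512 ops/s.
Column-greedy (each instance in turn goes to its best remaining tenant) gives 10311 ops/s, worse by 1201.
Every other assignment is strictly worse.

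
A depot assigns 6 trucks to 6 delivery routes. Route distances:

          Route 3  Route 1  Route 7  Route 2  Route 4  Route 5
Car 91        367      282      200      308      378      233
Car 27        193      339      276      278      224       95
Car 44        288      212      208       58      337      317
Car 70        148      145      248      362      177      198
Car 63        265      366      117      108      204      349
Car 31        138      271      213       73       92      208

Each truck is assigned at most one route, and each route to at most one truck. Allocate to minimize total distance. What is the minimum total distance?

Min total: 792 km

Optimal: Car 91→Route 1 (282 km), Car 27→Route 5 (95 km), Car 44→Route 2 (58 km), Car 70→Route 3 (148 km), Car 63→Route 7 (117 km), Car 31→Route 4 (92 km) — total 282+95+58+148+117+92 = 792 km.
Row-greedy (each truck in turn takes its cheapest remaining route) gives 840 km, worse by 48.
Checked against all permutations: 792 km is optimal.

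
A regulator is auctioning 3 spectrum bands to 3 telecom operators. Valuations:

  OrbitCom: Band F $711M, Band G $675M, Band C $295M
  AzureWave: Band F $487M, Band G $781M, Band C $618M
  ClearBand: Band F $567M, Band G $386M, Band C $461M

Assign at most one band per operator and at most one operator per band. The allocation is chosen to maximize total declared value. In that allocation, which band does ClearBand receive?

Optimal: OrbitCom→Band F ($711M), AzureWave→Band G ($781M), ClearBand→Band C ($461M) — total 711+781+461 = $1953M.
Swapping ClearBand↔AzureWave (ClearBand→Band G $386M, AzureWave→Band C $618M) loses 238.
No other one-to-one assignment exceeds $1953M.
ClearBand's own top band is Band F ($567M), but forcing ClearBand→Band F and reassigning the rest optimally gives only $1860M — worse by 93.

ClearBand receives Band C.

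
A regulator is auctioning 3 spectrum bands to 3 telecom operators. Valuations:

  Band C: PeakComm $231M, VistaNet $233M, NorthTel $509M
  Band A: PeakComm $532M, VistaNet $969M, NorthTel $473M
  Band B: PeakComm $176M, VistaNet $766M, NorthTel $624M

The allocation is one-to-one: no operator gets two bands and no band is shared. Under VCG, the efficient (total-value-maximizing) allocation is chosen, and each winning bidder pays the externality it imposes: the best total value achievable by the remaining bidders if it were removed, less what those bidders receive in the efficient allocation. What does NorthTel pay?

Efficient allocation: PeakComm→Band C ($231M), VistaNet→Band A ($969M), NorthTel→Band B ($624M); total welfare W = $1824M.
NorthTel receives Band B at value $624M, so the others get W − 624 = $1200M.
Without NorthTel: best allocation of the remaining 2 bidders over all 3 bands is PeakComm→Band A ($532M), VistaNet→Band B ($766M), total $1298M.
VCG payment = (others' best without NorthTel) − (others' welfare with NorthTel) = 1298 − 1200 = $98M.

NorthTel pays $98M.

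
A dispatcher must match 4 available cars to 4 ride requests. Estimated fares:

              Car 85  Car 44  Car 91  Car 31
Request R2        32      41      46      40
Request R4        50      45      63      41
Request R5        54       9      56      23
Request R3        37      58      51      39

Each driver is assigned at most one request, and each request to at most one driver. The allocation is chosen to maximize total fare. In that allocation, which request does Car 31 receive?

Car 31 receives Request R2.

Optimal: Car 85→Request R5 ($54), Car 44→Request R3 ($58), Car 91→Request R4 ($63), Car 31→Request R2 ($40) — total 54+58+63+40 = $215.
Column-greedy (each request in turn goes to its best remaining driver) gives $177, worse by 38.
Next-best assignment: Car 85→Request R4, Car 44→Request R3, Car 91→Request R5, Car 31→Request R2 = $204.
Car 31's own top request is Request R4 ($41), but forcing Car 31→Request R4 and reassigning the rest optimally gives only $199 — worse by 16.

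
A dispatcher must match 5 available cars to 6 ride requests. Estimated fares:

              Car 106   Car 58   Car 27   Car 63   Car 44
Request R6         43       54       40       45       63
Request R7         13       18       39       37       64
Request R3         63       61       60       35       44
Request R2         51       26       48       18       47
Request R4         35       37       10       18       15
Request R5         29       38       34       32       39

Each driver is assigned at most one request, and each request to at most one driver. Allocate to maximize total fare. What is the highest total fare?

This is the linear assignment problem.
Optimal: Car 106→Request R3 ($63), Car 58→Request R6 ($54), Car 27→Request R2 ($48), Car 63→Request R5 ($32), Car 44→Request R7 ($64) — total 63+54+48+32+64 = $261.
Row-greedy (each driver in turn takes its best remaining request) gives $241, worse by 20.

Maximum total: $261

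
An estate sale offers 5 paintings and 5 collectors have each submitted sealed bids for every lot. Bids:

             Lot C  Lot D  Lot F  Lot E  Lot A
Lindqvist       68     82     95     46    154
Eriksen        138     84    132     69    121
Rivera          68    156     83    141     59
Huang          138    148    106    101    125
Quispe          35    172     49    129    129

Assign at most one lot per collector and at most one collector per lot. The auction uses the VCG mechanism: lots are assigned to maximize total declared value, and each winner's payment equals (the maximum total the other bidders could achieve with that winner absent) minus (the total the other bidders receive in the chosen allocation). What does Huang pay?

Huang pays $6.

Efficient allocation: Lindqvist→Lot A ($154), Eriksen→Lot F ($132), Rivera→Lot E ($141), Huang→Lot C ($138), Quispe→Lot D ($172); total welfare W = $737.
Huang receives Lot C at value $138, so the others get W − 138 = $599.
Without Huang: best allocation of the remaining 4 bidders over all 5 lots is Lindqvist→Lot A ($154), Eriksen→Lot C ($138), Rivera→Lot E ($141), Quispe→Lot D ($172), total $605.
VCG payment = (others' best without Huang) − (others' welfare with Huang) = 605 − 599 = $6.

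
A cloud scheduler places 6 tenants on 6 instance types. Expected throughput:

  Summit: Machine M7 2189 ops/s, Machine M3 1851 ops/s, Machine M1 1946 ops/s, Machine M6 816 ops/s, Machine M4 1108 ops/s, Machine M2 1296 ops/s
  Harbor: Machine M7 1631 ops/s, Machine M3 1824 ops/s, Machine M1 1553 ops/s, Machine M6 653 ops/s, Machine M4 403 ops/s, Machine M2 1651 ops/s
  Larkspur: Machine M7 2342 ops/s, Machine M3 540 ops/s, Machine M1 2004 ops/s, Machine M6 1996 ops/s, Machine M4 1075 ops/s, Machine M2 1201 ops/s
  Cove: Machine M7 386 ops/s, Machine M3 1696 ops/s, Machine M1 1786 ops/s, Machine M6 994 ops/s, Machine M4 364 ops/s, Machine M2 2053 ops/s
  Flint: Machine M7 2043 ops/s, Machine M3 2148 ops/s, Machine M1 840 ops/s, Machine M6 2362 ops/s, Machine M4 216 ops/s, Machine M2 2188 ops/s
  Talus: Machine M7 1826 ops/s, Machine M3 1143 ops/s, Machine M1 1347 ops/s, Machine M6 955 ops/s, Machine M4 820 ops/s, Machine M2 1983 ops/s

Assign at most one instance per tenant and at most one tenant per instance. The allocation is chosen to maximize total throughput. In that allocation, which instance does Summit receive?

This is a one-to-one assignment (maximum-weight bipartite matching).
Optimal: Summit→Machine M4 (1108 ops/s), Harbor→Machine M3 (1824 ops/s), Larkspur→Machine M7 (2342 ops/s), Cove→Machine M1 (1786 ops/s), Flint→Machine M6 (2362 ops/s), Talus→Machine M2 (1983 ops/s) — total 1108+1824+2342+1786+2362+1983 = 11405 ops/s.
Column-greedy (each instance in turn goes to its best remaining tenant) gives 9901 ops/s, worse by 1504.
Next-best assignment: Summit→Machine M1, Harbor→Machine M3, Larkspur→Machine M7, Cove→Machine M2, Flint→Machine M6, Talus→Machine M4 = 11347 ops/s.
Summit's own top instance is Machine M7 (2189 ops/s), but forcing Summit→Machine M7 and reassigning the rest optimally gives only 11252 ops/s — worse by 153.

Summit receives Machine M4.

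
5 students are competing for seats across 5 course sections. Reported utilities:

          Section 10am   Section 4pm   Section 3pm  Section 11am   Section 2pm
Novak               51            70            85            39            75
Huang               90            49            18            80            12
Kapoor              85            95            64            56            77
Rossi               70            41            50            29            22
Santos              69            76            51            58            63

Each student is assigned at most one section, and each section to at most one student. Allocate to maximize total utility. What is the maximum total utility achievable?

Max total: 393 points

This is the linear assignment problem.
Optimal: Novak→Section 3pm (85 points), Huang→Section 11am (80 points), Kapoor→Section 4pm (95 points), Rossi→Section 10am (70 points), Santos→Section 2pm (63 points) — total 85+80+95+70+63 = 393 points.
Column-greedy (each section in turn goes to its best remaining student) gives 350 points, worse by 43.
Swapping Huang↔Novak (Huang→Section 3pm 18 points, Novak→Section 11am 39 points) loses 108.
No other one-to-one assignment exceeds 393 points.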